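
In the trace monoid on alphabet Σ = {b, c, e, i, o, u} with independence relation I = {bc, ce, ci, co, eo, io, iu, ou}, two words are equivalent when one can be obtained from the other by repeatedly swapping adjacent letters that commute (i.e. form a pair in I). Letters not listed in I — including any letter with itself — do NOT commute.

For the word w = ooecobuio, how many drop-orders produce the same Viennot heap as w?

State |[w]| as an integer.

0(o) covers ∅
1(o) covers 0:o
2(e) covers ∅
3(c) covers ∅
4(o) covers 1:o
5(b) covers 2:e, 4:o
6(u) covers 3:c, 5:b
7(i) covers 5:b
8(o) covers 5:b
floor of heap: 0:o, 2:e, 3:c
completions by unplaced set U, small U first (add the entries for U minus each lowest piece of U):
  |U|=1: {6}:1  {7}:1  {8}:1
  |U|=2: {3,6}:1  {6,7}:2  {6,8}:2  {7,8}:2
  |U|=3: {3,6,7}:3  {3,6,8}:3  {6,7,8}:6
  |U|=4: {3,6,7,8}:12  {5,6,7,8}:6
  |U|=5: {2,5,6,7,8}:6  {3,5,6,7,8}:18  {4,5,6,7,8}:6
  |U|=6: {1,4,5,6,7,8}:6  {2,3,5,6,7,8}:24  {2,4,5,6,7,8}:12  {3,4,5,6,7,8}:24
  |U|=7: {0,1,4,5,6,7,8}:6  {1,2,4,5,6,7,8}:18  {1,3,4,5,6,7,8}:30  {2,3,4,5,6,7,8}:60
  start at 0(o): 108
  start at 2(e): 36
  start at 3(c): 24
sum over floor = 168

168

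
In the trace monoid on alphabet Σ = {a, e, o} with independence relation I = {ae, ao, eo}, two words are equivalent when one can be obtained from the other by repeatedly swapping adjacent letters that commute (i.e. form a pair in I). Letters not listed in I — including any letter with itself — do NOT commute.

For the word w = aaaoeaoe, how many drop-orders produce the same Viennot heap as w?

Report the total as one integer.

420

#0=a has no predecessor
#1=a depends on [0:a]
#2=a depends on [1:a]
#3=o has no predecessor
#4=e has no predecessor
#5=a depends on [2:a]
#6=o depends on [3:o]
#7=e depends on [4:e]
sources: [0:a, 3:o, 4:e]
N(rest) = Σ N(rest − s) over sources s of rest; N(one piece) = 1:
  size 1 → [5]=1  [6]=1  [7]=1
  size 2 → [2,5]=1  [3,6]=1  [4,7]=1  [5,6]=2  [5,7]=2  [6,7]=2
  size 3 → [1,2,5]=1  [2,5,6]=3  [2,5,7]=3  [3,5,6]=3  [3,6,7]=3  [4,5,7]=3  [4,6,7]=3  [5,6,7]=6
  size 4 → [0,1,2,5]=1  [1,2,5,6]=4  [1,2,5,7]=4  [2,3,5,6]=6  [2,4,5,7]=6  [2,5,6,7]=12  [3,4,6,7]=6  [3,5,6,7]=12  [4,5,6,7]=12
  size 5 → [0,1,2,5,6]=5  [0,1,2,5,7]=5  [1,2,3,5,6]=10  [1,2,4,5,7]=10  [1,2,5,6,7]=20  [2,3,5,6,7]=30  [2,4,5,6,7]=30  [3,4,5,6,7]=30
  size 6 → [0,1,2,3,5,6]=15  [0,1,2,4,5,7]=15  [0,1,2,5,6,7]=30  [1,2,3,5,6,7]=60  [1,2,4,5,6,7]=60  [2,3,4,5,6,7]=90
  first=0(a) contributes 210
  first=3(o) contributes 105
  first=4(e) contributes 105
|[w]| = 420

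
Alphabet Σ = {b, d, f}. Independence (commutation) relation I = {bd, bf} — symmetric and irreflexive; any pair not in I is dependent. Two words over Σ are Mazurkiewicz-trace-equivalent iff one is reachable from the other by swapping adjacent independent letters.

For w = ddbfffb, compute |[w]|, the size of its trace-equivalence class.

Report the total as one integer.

21

piece 0:d — minimal
piece 1:d rests on {0:d}
piece 2:b — minimal
piece 3:f rests on {1:d}
piece 4:f rests on {3:f}
piece 5:f rests on {4:f}
piece 6:b rests on {2:b}
minimal pieces: {0:d, 2:b}
ways to finish when only these pieces remain (= sum over removing one remaining piece with nothing left below it):
  1 left: {5}→1  {6}→1
  2 left: {2,6}→1  {4,5}→1  {5,6}→2
  3 left: {2,5,6}→3  {3,4,5}→1  {4,5,6}→3
  4 left: {1,3,4,5}→1  {2,4,5,6}→6  {3,4,5,6}→4
  5 left: {0,1,3,4,5}→1  {1,3,4,5,6}→5  {2,3,4,5,6}→10
  placing 0:d first → 15 extensions
  placing 2:b first → 6 extensions
total linear extensions = 21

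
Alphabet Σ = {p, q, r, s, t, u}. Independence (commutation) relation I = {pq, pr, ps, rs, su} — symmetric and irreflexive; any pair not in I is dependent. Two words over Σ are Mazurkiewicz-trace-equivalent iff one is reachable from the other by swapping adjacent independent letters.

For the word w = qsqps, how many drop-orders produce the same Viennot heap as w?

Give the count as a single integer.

#0=q has no predecessor
#1=s depends on [0:q]
#2=q depends on [1:s]
#3=p has no predecessor
#4=s depends on [2:q]
sources: [0:q, 3:p]
N(rest) = Σ N(rest − s) over sources s of rest; N(one piece) = 1:
  size 1 → [3]=1  [4]=1
  size 2 → [2,4]=1  [3,4]=2
  size 3 → [1,2,4]=1  [2,3,4]=3
  first=0(q) contributes 4
  first=3(p) contributes 1
|[w]| = 5

5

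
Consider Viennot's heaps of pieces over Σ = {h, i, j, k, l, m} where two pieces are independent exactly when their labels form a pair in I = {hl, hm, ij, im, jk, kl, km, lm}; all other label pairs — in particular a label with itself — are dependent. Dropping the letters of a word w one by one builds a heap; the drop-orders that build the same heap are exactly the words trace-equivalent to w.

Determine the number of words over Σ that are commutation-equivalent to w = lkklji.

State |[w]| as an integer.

0(l) covers ∅
1(k) covers ∅
2(k) covers 1:k
3(l) covers 0:l
4(j) covers 3:l
5(i) covers 2:k, 3:l
floor of heap: 0:l, 1:k
completions by unplaced set U, small U first (add the entries for U minus each lowest piece of U):
  |U|=1: {4}:1  {5}:1
  |U|=2: {2,5}:1  {4,5}:2
  |U|=3: {1,2,5}:1  {2,4,5}:3  {3,4,5}:2
  |U|=4: {0,3,4,5}:2  {1,2,4,5}:4  {2,3,4,5}:5
  start at 0(l): 9
  start at 1(k): 7
sum over floor = 16

16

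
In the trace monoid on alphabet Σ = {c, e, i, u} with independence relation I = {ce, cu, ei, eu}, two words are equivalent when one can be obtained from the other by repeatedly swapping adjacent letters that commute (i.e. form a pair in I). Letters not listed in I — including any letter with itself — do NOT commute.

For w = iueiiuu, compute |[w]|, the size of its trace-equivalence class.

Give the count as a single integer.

0(i) covers ∅
1(u) covers 0:i
2(e) covers ∅
3(i) covers 1:u
4(i) covers 3:i
5(u) covers 4:i
6(u) covers 5:u
floor of heap: 0:i, 2:e
completions by unplaced set U, small U first (add the entries for U minus each lowest piece of U):
  |U|=1: {2}:1  {6}:1
  |U|=2: {2,6}:2  {5,6}:1
  |U|=3: {2,5,6}:3  {4,5,6}:1
  |U|=4: {2,4,5,6}:4  {3,4,5,6}:1
  |U|=5: {1,3,4,5,6}:1  {2,3,4,5,6}:5
  start at 0(i): 6
  start at 2(e): 1
sum over floor = 7

7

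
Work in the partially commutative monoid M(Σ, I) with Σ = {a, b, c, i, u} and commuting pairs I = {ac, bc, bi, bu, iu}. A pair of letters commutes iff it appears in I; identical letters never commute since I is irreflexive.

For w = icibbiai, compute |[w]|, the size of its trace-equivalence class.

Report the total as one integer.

15

#0=i has no predecessor
#1=c depends on [0:i]
#2=i depends on [1:c]
#3=b has no predecessor
#4=b depends on [3:b]
#5=i depends on [2:i]
#6=a depends on [4:b, 5:i]
#7=i depends on [6:a]
sources: [0:i, 3:b]
N(rest) = Σ N(rest − s) over sources s of rest; N(one piece) = 1:
  size 1 → [7]=1
  size 2 → [6,7]=1
  size 3 → [4,6,7]=1  [5,6,7]=1
  size 4 → [2,5,6,7]=1  [3,4,6,7]=1  [4,5,6,7]=2
  size 5 → [1,2,5,6,7]=1  [2,4,5,6,7]=3  [3,4,5,6,7]=3
  size 6 → [0,1,2,5,6,7]=1  [1,2,4,5,6,7]=4  [2,3,4,5,6,7]=6
  first=0(i) contributes 10
  first=3(b) contributes 5
|[w]| = 15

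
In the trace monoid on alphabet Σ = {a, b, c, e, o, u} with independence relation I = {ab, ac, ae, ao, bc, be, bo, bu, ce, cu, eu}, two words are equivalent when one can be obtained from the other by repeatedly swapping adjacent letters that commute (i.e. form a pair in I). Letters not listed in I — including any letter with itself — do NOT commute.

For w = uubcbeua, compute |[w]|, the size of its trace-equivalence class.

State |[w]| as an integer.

840

0(u) covers ∅
1(u) covers 0:u
2(b) covers ∅
3(c) covers ∅
4(b) covers 2:b
5(e) covers ∅
6(u) covers 1:u
7(a) covers 6:u
floor of heap: 0:u, 2:b, 3:c, 5:e
completions by unplaced set U, small U first (add the entries for U minus each lowest piece of U):
  |U|=1: {3}:1  {4}:1  {5}:1  {7}:1
  |U|=2: {2,4}:1  {3,4}:2  {3,5}:2  {3,7}:2  {4,5}:2  {4,7}:2  {5,7}:2  {6,7}:1
  |U|=3: {1,6,7}:1  {2,3,4}:3  {2,4,5}:3  {2,4,7}:3  {3,4,5}:6  {3,4,7}:6  {3,5,7}:6  {3,6,7}:3  {4,5,7}:6  {4,6,7}:3  {5,6,7}:3
  |U|=4: {0,1,6,7}:1  {1,3,6,7}:4  {1,4,6,7}:4  {1,5,6,7}:4  {2,3,4,5}:12  {2,3,4,7}:12  {2,4,5,7}:12  {2,4,6,7}:6  {3,4,5,7}:24  {3,4,6,7}:12  {3,5,6,7}:12  {4,5,6,7}:12
  |U|=5: {0,1,3,6,7}:5  {0,1,4,6,7}:5  {0,1,5,6,7}:5  {1,2,4,6,7}:10  {1,3,4,6,7}:20  {1,3,5,6,7}:20  {1,4,5,6,7}:20  {2,3,4,5,7}:60  {2,3,4,6,7}:30  {2,4,5,6,7}:30  {3,4,5,6,7}:60
  |U|=6: {0,1,2,4,6,7}:15  {0,1,3,4,6,7}:30  {0,1,3,5,6,7}:30  {0,1,4,5,6,7}:30  {1,2,3,4,6,7}:60  {1,2,4,5,6,7}:60  {1,3,4,5,6,7}:120  {2,3,4,5,6,7}:180
  start at 0(u): 420
  start at 2(b): 210
  start at 3(c): 105
  start at 5(e): 105
sum over floor = 840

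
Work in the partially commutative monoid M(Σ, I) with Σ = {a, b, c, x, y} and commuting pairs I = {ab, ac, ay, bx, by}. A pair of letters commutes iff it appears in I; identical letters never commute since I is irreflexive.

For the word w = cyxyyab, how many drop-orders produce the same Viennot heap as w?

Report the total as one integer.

18

piece 0:c — minimal
piece 1:y rests on {0:c}
piece 2:x rests on {1:y}
piece 3:y rests on {2:x}
piece 4:y rests on {3:y}
piece 5:a rests on {2:x}
piece 6:b rests on {0:c}
minimal pieces: {0:c}
ways to finish when only these pieces remain (= sum over removing one remaining piece with nothing left below it):
  1 left: {4}→1  {5}→1  {6}→1
  2 left: {3,4}→1  {4,5}→2  {4,6}→2  {5,6}→2
  3 left: {3,4,5}→3  {3,4,6}→3  {4,5,6}→6
  4 left: {2,3,4,5}→3  {3,4,5,6}→12
  5 left: {1,2,3,4,5}→3  {2,3,4,5,6}→15
  placing 0:c first → 18 extensions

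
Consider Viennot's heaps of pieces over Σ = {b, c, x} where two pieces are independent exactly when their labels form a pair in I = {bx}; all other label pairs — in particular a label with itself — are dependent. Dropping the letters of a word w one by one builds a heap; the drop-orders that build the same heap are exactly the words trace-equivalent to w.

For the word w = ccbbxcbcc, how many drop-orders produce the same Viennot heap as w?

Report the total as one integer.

3

drop 0:c onto floor
drop 1:c onto {0:c}
drop 2:b onto {1:c}
drop 3:b onto {2:b}
drop 4:x onto {1:c}
drop 5:c onto {3:b, 4:x}
drop 6:b onto {5:c}
drop 7:c onto {6:b}
drop 8:c onto {7:c}
ground layer = {0:c}
drop-orders for the pieces not yet dropped (sum over which currently-grounded one goes next):
  1 to go: {8} 1
  2 to go: {7,8} 1
  3 to go: {6,7,8} 1
  4 to go: {5,6,7,8} 1
  5 to go: {3,5,6,7,8} 1  {4,5,6,7,8} 1
  6 to go: {2,3,5,6,7,8} 1  {3,4,5,6,7,8} 2
  7 to go: {2,3,4,5,6,7,8} 3
  if 0:c drops first: 3 orders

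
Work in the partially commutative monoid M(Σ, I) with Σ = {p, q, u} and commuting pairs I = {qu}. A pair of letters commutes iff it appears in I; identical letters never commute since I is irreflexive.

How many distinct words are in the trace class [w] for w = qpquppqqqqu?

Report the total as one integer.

10

drop 0:q onto floor
drop 1:p onto {0:q}
drop 2:q onto {1:p}
drop 3:u onto {1:p}
drop 4:p onto {2:q, 3:u}
drop 5:p onto {4:p}
drop 6:q onto {5:p}
drop 7:q onto {6:q}
drop 8:q onto {7:q}
drop 9:q onto {8:q}
drop 10:u onto {5:p}
ground layer = {0:q}
drop-orders for the pieces not yet dropped (sum over which currently-grounded one goes next):
  1 to go: {9} 1  {10} 1
  2 to go: {8,9} 1  {9,10} 2
  3 to go: {7,8,9} 1  {8,9,10} 3
  4 to go: {6,7,8,9} 1  {7,8,9,10} 4
  5 to go: {6,7,8,9,10} 5
  6 to go: {5,6,7,8,9,10} 5
  7 to go: {4,5,6,7,8,9,10} 5
  8 to go: {2,4,5,6,7,8,9,10} 5  {3,4,5,6,7,8,9,10} 5
  9 to go: {2,3,4,5,6,7,8,9,10} 10
  if 0:q drops first: 10 orders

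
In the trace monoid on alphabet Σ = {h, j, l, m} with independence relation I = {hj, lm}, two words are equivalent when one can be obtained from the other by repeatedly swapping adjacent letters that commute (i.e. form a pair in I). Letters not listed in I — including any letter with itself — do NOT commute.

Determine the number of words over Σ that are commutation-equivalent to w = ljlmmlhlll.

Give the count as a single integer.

6

piece 0:l — minimal
piece 1:j rests on {0:l}
piece 2:l rests on {1:j}
piece 3:m rests on {1:j}
piece 4:m rests on {3:m}
piece 5:l rests on {2:l}
piece 6:h rests on {4:m, 5:l}
piece 7:l rests on {6:h}
piece 8:l rests on {7:l}
piece 9:l rests on {8:l}
minimal pieces: {0:l}
ways to finish when only these pieces remain (= sum over removing one remaining piece with nothing left below it):
  1 left: {9}→1
  2 left: {8,9}→1
  3 left: {7,8,9}→1
  4 left: {6,7,8,9}→1
  5 left: {4,6,7,8,9}→1  {5,6,7,8,9}→1
  6 left: {2,5,6,7,8,9}→1  {3,4,6,7,8,9}→1  {4,5,6,7,8,9}→2
  7 left: {2,4,5,6,7,8,9}→3  {3,4,5,6,7,8,9}→3
  8 left: {2,3,4,5,6,7,8,9}→6
  placing 0:l first → 6 extensions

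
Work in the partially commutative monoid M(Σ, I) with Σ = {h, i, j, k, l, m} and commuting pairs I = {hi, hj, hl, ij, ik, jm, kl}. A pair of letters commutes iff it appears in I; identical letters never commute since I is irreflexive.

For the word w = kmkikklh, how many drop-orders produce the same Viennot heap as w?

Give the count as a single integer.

15

piece 0:k — minimal
piece 1:m rests on {0:k}
piece 2:k rests on {1:m}
piece 3:i rests on {1:m}
piece 4:k rests on {2:k}
piece 5:k rests on {4:k}
piece 6:l rests on {3:i}
piece 7:h rests on {5:k}
minimal pieces: {0:k}
ways to finish when only these pieces remain (= sum over removing one remaining piece with nothing left below it):
  1 left: {6}→1  {7}→1
  2 left: {3,6}→1  {5,7}→1  {6,7}→2
  3 left: {3,6,7}→3  {4,5,7}→1  {5,6,7}→3
  4 left: {2,4,5,7}→1  {3,5,6,7}→6  {4,5,6,7}→4
  5 left: {2,4,5,6,7}→5  {3,4,5,6,7}→10
  6 left: {2,3,4,5,6,7}→15
  placing 0:k first → 15 extensions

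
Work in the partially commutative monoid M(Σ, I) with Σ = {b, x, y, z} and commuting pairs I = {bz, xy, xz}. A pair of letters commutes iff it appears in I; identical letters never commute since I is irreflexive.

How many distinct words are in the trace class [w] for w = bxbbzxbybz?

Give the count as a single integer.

14

0(b) covers ∅
1(x) covers 0:b
2(b) covers 1:x
3(b) covers 2:b
4(z) covers ∅
5(x) covers 3:b
6(b) covers 5:x
7(y) covers 4:z, 6:b
8(b) covers 7:y
9(z) covers 7:y
floor of heap: 0:b, 4:z
completions by unplaced set U, small U first (add the entries for U minus each lowest piece of U):
  |U|=1: {8}:1  {9}:1
  |U|=2: {8,9}:2
  |U|=3: {7,8,9}:2
  |U|=4: {4,7,8,9}:2  {6,7,8,9}:2
  |U|=5: {4,6,7,8,9}:4  {5,6,7,8,9}:2
  |U|=6: {3,5,6,7,8,9}:2  {4,5,6,7,8,9}:6
  |U|=7: {2,3,5,6,7,8,9}:2  {3,4,5,6,7,8,9}:8
  |U|=8: {1,2,3,5,6,7,8,9}:2  {2,3,4,5,6,7,8,9}:10
  start at 0(b): 12
  start at 4(z): 2
sum over floor = 14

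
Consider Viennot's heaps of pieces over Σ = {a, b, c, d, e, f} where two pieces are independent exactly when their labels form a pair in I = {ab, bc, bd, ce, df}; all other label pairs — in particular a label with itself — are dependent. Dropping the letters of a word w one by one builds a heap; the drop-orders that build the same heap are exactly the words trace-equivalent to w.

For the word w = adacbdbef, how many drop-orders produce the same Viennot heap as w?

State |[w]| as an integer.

0(a) covers ∅
1(d) covers 0:a
2(a) covers 1:d
3(c) covers 2:a
4(b) covers ∅
5(d) covers 3:c
6(b) covers 4:b
7(e) covers 5:d, 6:b
8(f) covers 7:e
floor of heap: 0:a, 4:b
completions by unplaced set U, small U first (add the entries for U minus each lowest piece of U):
  |U|=1: {8}:1
  |U|=2: {7,8}:1
  |U|=3: {5,7,8}:1  {6,7,8}:1
  |U|=4: {3,5,7,8}:1  {4,6,7,8}:1  {5,6,7,8}:2
  |U|=5: {2,3,5,7,8}:1  {3,5,6,7,8}:3  {4,5,6,7,8}:3
  |U|=6: {1,2,3,5,7,8}:1  {2,3,5,6,7,8}:4  {3,4,5,6,7,8}:6
  |U|=7: {0,1,2,3,5,7,8}:1  {1,2,3,5,6,7,8}:5  {2,3,4,5,6,7,8}:10
  start at 0(a): 15
  start at 4(b): 6
sum over floor = 21

21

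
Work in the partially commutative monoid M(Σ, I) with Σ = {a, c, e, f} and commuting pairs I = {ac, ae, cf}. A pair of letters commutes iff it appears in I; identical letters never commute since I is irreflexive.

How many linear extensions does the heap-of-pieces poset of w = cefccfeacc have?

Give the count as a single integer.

28

#0=c has no predecessor
#1=e depends on [0:c]
#2=f depends on [1:e]
#3=c depends on [1:e]
#4=c depends on [3:c]
#5=f depends on [2:f]
#6=e depends on [4:c, 5:f]
#7=a depends on [5:f]
#8=c depends on [6:e]
#9=c depends on [8:c]
sources: [0:c]
N(rest) = Σ N(rest − s) over sources s of rest; N(one piece) = 1:
  size 1 → [7]=1  [9]=1
  size 2 → [7,9]=2  [8,9]=1
  size 3 → [6,8,9]=1  [7,8,9]=3
  size 4 → [4,6,8,9]=1  [6,7,8,9]=4
  size 5 → [3,4,6,8,9]=1  [4,6,7,8,9]=5  [5,6,7,8,9]=4
  size 6 → [2,5,6,7,8,9]=4  [3,4,6,7,8,9]=6  [4,5,6,7,8,9]=9
  size 7 → [2,4,5,6,7,8,9]=13  [3,4,5,6,7,8,9]=15
  size 8 → [2,3,4,5,6,7,8,9]=28
  first=0(c) contributes 28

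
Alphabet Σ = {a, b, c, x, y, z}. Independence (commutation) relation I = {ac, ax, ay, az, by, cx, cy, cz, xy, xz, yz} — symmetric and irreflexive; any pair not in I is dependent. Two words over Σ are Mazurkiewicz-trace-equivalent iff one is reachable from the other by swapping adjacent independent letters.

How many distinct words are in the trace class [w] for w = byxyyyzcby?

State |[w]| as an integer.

piece 0:b — minimal
piece 1:y — minimal
piece 2:x rests on {0:b}
piece 3:y rests on {1:y}
piece 4:y rests on {3:y}
piece 5:y rests on {4:y}
piece 6:z rests on {0:b}
piece 7:c rests on {0:b}
piece 8:b rests on {2:x, 6:z, 7:c}
piece 9:y rests on {5:y}
minimal pieces: {0:b, 1:y}
ways to finish when only these pieces remain (= sum over removing one remaining piece with nothing left below it):
  1 left: {8}→1  {9}→1
  2 left: {2,8}→1  {5,9}→1  {6,8}→1  {7,8}→1  {8,9}→2
  3 left: {2,6,8}→2  {2,7,8}→2  {2,8,9}→3  {4,5,9}→1  {5,8,9}→3  {6,7,8}→2  {6,8,9}→3  {7,8,9}→3
  4 left: {2,5,8,9}→6  {2,6,7,8}→6  {2,6,8,9}→8  {2,7,8,9}→8  {3,4,5,9}→1  {4,5,8,9}→4  {5,6,8,9}→6  {5,7,8,9}→6  {6,7,8,9}→8
  5 left: {0,2,6,7,8}→6  {1,3,4,5,9}→1  {2,4,5,8,9}→10  {2,5,6,8,9}→20  {2,5,7,8,9}→20  {2,6,7,8,9}→30  {3,4,5,8,9}→5  {4,5,6,8,9}→10  {4,5,7,8,9}→10  {5,6,7,8,9}→20
  6 left: {0,2,6,7,8,9}→36  {1,3,4,5,8,9}→6  {2,3,4,5,8,9}→15  {2,4,5,6,8,9}→40  {2,4,5,7,8,9}→40  {2,5,6,7,8,9}→90  {3,4,5,6,8,9}→15  {3,4,5,7,8,9}→15  {4,5,6,7,8,9}→40
  7 left: {0,2,5,6,7,8,9}→126  {1,2,3,4,5,8,9}→21  {1,3,4,5,6,8,9}→21  {1,3,4,5,7,8,9}→21  {2,3,4,5,6,8,9}→70  {2,3,4,5,7,8,9}→70  {2,4,5,6,7,8,9}→210  {3,4,5,6,7,8,9}→70
  8 left: {0,2,4,5,6,7,8,9}→336  {1,2,3,4,5,6,8,9}→112  {1,2,3,4,5,7,8,9}→112  {1,3,4,5,6,7,8,9}→112  {2,3,4,5,6,7,8,9}→420
  placing 0:b first → 756 extensions
  placing 1:y first → 756 extensions
total linear extensions = 1512

1512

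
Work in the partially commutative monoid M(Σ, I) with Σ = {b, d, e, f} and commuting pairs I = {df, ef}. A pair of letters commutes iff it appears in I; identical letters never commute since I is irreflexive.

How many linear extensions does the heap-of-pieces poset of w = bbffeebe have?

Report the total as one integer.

6

#0=b has no predecessor
#1=b depends on [0:b]
#2=f depends on [1:b]
#3=f depends on [2:f]
#4=e depends on [1:b]
#5=e depends on [4:e]
#6=b depends on [3:f, 5:e]
#7=e depends on [6:b]
sources: [0:b]
N(rest) = Σ N(rest − s) over sources s of rest; N(one piece) = 1:
  size 1 → [7]=1
  size 2 → [6,7]=1
  size 3 → [3,6,7]=1  [5,6,7]=1
  size 4 → [2,3,6,7]=1  [3,5,6,7]=2  [4,5,6,7]=1
  size 5 → [2,3,5,6,7]=3  [3,4,5,6,7]=3
  size 6 → [2,3,4,5,6,7]=6
  first=0(b) contributes 6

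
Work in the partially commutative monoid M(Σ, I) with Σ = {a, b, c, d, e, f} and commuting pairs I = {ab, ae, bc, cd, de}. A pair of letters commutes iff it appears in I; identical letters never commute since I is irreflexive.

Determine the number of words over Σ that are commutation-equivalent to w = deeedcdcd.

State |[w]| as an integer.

126

drop 0:d onto floor
drop 1:e onto floor
drop 2:e onto {1:e}
drop 3:e onto {2:e}
drop 4:d onto {0:d}
drop 5:c onto {3:e}
drop 6:d onto {4:d}
drop 7:c onto {5:c}
drop 8:d onto {6:d}
ground layer = {0:d, 1:e}
drop-orders for the pieces not yet dropped (sum over which currently-grounded one goes next):
  1 to go: {7} 1  {8} 1
  2 to go: {5,7} 1  {6,8} 1  {7,8} 2
  3 to go: {3,5,7} 1  {4,6,8} 1  {5,7,8} 3  {6,7,8} 3
  4 to go: {0,4,6,8} 1  {2,3,5,7} 1  {3,5,7,8} 4  {4,6,7,8} 4  {5,6,7,8} 6
  5 to go: {0,4,6,7,8} 5  {1,2,3,5,7} 1  {2,3,5,7,8} 5  {3,5,6,7,8} 10  {4,5,6,7,8} 10
  6 to go: {0,4,5,6,7,8} 15  {1,2,3,5,7,8} 6  {2,3,5,6,7,8} 15  {3,4,5,6,7,8} 20
  7 to go: {0,3,4,5,6,7,8} 35  {1,2,3,5,6,7,8} 21  {2,3,4,5,6,7,8} 35
  if 0:d drops first: 56 orders
  if 1:e drops first: 70 orders
heap linearizations: 126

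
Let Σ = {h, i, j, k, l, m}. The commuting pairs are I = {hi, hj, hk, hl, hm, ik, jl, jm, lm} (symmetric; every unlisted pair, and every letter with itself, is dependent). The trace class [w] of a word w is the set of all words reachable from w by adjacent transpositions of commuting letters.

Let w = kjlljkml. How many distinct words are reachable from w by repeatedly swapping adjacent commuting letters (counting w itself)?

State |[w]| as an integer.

0(k) covers ∅
1(j) covers 0:k
2(l) covers 0:k
3(l) covers 2:l
4(j) covers 1:j
5(k) covers 3:l, 4:j
6(m) covers 5:k
7(l) covers 5:k
floor of heap: 0:k
completions by unplaced set U, small U first (add the entries for U minus each lowest piece of U):
  |U|=1: {6}:1  {7}:1
  |U|=2: {6,7}:2
  |U|=3: {5,6,7}:2
  |U|=4: {3,5,6,7}:2  {4,5,6,7}:2
  |U|=5: {1,4,5,6,7}:2  {2,3,5,6,7}:2  {3,4,5,6,7}:4
  |U|=6: {1,3,4,5,6,7}:6  {2,3,4,5,6,7}:6
  start at 0(k): 12

12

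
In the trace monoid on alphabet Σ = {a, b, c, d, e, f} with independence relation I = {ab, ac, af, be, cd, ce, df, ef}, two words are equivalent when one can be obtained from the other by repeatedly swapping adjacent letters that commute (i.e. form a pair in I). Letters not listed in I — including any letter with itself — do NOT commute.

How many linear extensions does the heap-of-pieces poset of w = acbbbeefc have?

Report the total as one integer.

84

#0=a has no predecessor
#1=c has no predecessor
#2=b depends on [1:c]
#3=b depends on [2:b]
#4=b depends on [3:b]
#5=e depends on [0:a]
#6=e depends on [5:e]
#7=f depends on [4:b]
#8=c depends on [7:f]
sources: [0:a, 1:c]
N(rest) = Σ N(rest − s) over sources s of rest; N(one piece) = 1:
  size 1 → [6]=1  [8]=1
  size 2 → [5,6]=1  [6,8]=2  [7,8]=1
  size 3 → [0,5,6]=1  [4,7,8]=1  [5,6,8]=3  [6,7,8]=3
  size 4 → [0,5,6,8]=4  [3,4,7,8]=1  [4,6,7,8]=4  [5,6,7,8]=6
  size 5 → [0,5,6,7,8]=10  [2,3,4,7,8]=1  [3,4,6,7,8]=5  [4,5,6,7,8]=10
  size 6 → [0,4,5,6,7,8]=20  [1,2,3,4,7,8]=1  [2,3,4,6,7,8]=6  [3,4,5,6,7,8]=15
  size 7 → [0,3,4,5,6,7,8]=35  [1,2,3,4,6,7,8]=7  [2,3,4,5,6,7,8]=21
  first=0(a) contributes 28
  first=1(c) contributes 56
|[w]| = 84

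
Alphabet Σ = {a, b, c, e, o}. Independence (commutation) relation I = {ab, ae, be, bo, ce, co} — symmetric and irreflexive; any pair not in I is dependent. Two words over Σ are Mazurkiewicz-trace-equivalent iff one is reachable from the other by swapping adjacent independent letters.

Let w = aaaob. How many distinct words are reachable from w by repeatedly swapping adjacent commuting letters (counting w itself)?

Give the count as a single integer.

drop 0:a onto floor
drop 1:a onto {0:a}
drop 2:a onto {1:a}
drop 3:o onto {2:a}
drop 4:b onto floor
ground layer = {0:a, 4:b}
drop-orders for the pieces not yet dropped (sum over which currently-grounded one goes next):
  1 to go: {3} 1  {4} 1
  2 to go: {2,3} 1  {3,4} 2
  3 to go: {1,2,3} 1  {2,3,4} 3
  if 0:a drops first: 4 orders
  if 4:b drops first: 1 orders
heap linearizations: 5

5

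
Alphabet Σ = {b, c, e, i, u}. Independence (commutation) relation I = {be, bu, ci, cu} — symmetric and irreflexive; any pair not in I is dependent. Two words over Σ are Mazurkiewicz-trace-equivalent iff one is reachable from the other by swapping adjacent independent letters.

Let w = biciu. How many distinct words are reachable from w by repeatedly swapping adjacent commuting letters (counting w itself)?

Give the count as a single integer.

#0=b has no predecessor
#1=i depends on [0:b]
#2=c depends on [0:b]
#3=i depends on [1:i]
#4=u depends on [3:i]
sources: [0:b]
N(rest) = Σ N(rest − s) over sources s of rest; N(one piece) = 1:
  size 1 → [2]=1  [4]=1
  size 2 → [2,4]=2  [3,4]=1
  size 3 → [1,3,4]=1  [2,3,4]=3
  first=0(b) contributes 4

4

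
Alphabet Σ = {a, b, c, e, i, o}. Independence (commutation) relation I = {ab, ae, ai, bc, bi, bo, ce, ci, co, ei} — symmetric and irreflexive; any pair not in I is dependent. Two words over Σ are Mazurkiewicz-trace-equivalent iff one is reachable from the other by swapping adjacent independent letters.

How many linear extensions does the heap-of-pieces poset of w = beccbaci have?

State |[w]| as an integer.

280

drop 0:b onto floor
drop 1:e onto {0:b}
drop 2:c onto floor
drop 3:c onto {2:c}
drop 4:b onto {1:e}
drop 5:a onto {3:c}
drop 6:c onto {5:a}
drop 7:i onto floor
ground layer = {0:b, 2:c, 7:i}
drop-orders for the pieces not yet dropped (sum over which currently-grounded one goes next):
  1 to go: {4} 1  {6} 1  {7} 1
  2 to go: {1,4} 1  {4,6} 2  {4,7} 2  {5,6} 1  {6,7} 2
  3 to go: {0,1,4} 1  {1,4,6} 3  {1,4,7} 3  {3,5,6} 1  {4,5,6} 3  {4,6,7} 6  {5,6,7} 3
  4 to go: {0,1,4,6} 4  {0,1,4,7} 4  {1,4,5,6} 6  {1,4,6,7} 12  {2,3,5,6} 1  {3,4,5,6} 4  {3,5,6,7} 4  {4,5,6,7} 12
  5 to go: {0,1,4,5,6} 10  {0,1,4,6,7} 20  {1,3,4,5,6} 10  {1,4,5,6,7} 30  {2,3,4,5,6} 5  {2,3,5,6,7} 5  {3,4,5,6,7} 20
  6 to go: {0,1,3,4,5,6} 20  {0,1,4,5,6,7} 60  {1,2,3,4,5,6} 15  {1,3,4,5,6,7} 60  {2,3,4,5,6,7} 30
  if 0:b drops first: 105 orders
  if 2:c drops first: 140 orders
  if 7:i drops first: 35 orders
heap linearizations: 280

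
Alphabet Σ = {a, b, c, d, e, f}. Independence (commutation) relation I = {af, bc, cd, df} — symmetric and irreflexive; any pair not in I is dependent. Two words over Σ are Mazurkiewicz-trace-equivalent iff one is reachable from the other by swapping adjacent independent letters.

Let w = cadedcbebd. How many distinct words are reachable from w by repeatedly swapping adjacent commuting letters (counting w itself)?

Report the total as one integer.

3

piece 0:c — minimal
piece 1:a rests on {0:c}
piece 2:d rests on {1:a}
piece 3:e rests on {2:d}
piece 4:d rests on {3:e}
piece 5:c rests on {3:e}
piece 6:b rests on {4:d}
piece 7:e rests on {5:c, 6:b}
piece 8:b rests on {7:e}
piece 9:d rests on {8:b}
minimal pieces: {0:c}
ways to finish when only these pieces remain (= sum over removing one remaining piece with nothing left below it):
  1 left: {9}→1
  2 left: {8,9}→1
  3 left: {7,8,9}→1
  4 left: {5,7,8,9}→1  {6,7,8,9}→1
  5 left: {4,6,7,8,9}→1  {5,6,7,8,9}→2
  6 left: {4,5,6,7,8,9}→3
  7 left: {3,4,5,6,7,8,9}→3
  8 left: {2,3,4,5,6,7,8,9}→3
  placing 0:c first → 3 extensions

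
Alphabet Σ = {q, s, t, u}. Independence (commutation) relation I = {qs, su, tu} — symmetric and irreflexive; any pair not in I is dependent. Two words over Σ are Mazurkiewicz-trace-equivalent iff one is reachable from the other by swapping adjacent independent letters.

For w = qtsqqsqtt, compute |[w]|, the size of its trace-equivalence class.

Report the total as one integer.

0(q) covers ∅
1(t) covers 0:q
2(s) covers 1:t
3(q) covers 1:t
4(q) covers 3:q
5(s) covers 2:s
6(q) covers 4:q
7(t) covers 5:s, 6:q
8(t) covers 7:t
floor of heap: 0:q
completions by unplaced set U, small U first (add the entries for U minus each lowest piece of U):
  |U|=1: {8}:1
  |U|=2: {7,8}:1
  |U|=3: {5,7,8}:1  {6,7,8}:1
  |U|=4: {2,5,7,8}:1  {4,6,7,8}:1  {5,6,7,8}:2
  |U|=5: {2,5,6,7,8}:3  {3,4,6,7,8}:1  {4,5,6,7,8}:3
  |U|=6: {2,4,5,6,7,8}:6  {3,4,5,6,7,8}:4
  |U|=7: {2,3,4,5,6,7,8}:10
  start at 0(q): 10

10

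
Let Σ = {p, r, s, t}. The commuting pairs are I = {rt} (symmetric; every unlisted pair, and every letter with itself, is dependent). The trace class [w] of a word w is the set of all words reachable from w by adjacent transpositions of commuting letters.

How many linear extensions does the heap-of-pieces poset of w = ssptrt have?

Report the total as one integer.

3

#0=s has no predecessor
#1=s depends on [0:s]
#2=p depends on [1:s]
#3=t depends on [2:p]
#4=r depends on [2:p]
#5=t depends on [3:t]
sources: [0:s]
N(rest) = Σ N(rest − s) over sources s of rest; N(one piece) = 1:
  size 1 → [4]=1  [5]=1
  size 2 → [3,5]=1  [4,5]=2
  size 3 → [3,4,5]=3
  size 4 → [2,3,4,5]=3
  first=0(s) contributes 3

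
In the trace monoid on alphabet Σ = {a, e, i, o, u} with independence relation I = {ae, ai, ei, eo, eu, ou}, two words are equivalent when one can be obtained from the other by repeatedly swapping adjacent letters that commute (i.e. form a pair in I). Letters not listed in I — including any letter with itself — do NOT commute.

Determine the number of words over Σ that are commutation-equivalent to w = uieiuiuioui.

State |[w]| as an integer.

0(u) covers ∅
1(i) covers 0:u
2(e) covers ∅
3(i) covers 1:i
4(u) covers 3:i
5(i) covers 4:u
6(u) covers 5:i
7(i) covers 6:u
8(o) covers 7:i
9(u) covers 7:i
10(i) covers 8:o, 9:u
floor of heap: 0:u, 2:e
completions by unplaced set U, small U first (add the entries for U minus each lowest piece of U):
  |U|=1: {2}:1  {10}:1
  |U|=2: {2,10}:2  {8,10}:1  {9,10}:1
  |U|=3: {2,8,10}:3  {2,9,10}:3  {8,9,10}:2
  |U|=4: {2,8,9,10}:8  {7,8,9,10}:2
  |U|=5: {2,7,8,9,10}:10  {6,7,8,9,10}:2
  |U|=6: {2,6,7,8,9,10}:12  {5,6,7,8,9,10}:2
  |U|=7: {2,5,6,7,8,9,10}:14  {4,5,6,7,8,9,10}:2
  |U|=8: {2,4,5,6,7,8,9,10}:16  {3,4,5,6,7,8,9,10}:2
  |U|=9: {1,3,4,5,6,7,8,9,10}:2  {2,3,4,5,6,7,8,9,10}:18
  start at 0(u): 20
  start at 2(e): 2
sum over floor = 22

22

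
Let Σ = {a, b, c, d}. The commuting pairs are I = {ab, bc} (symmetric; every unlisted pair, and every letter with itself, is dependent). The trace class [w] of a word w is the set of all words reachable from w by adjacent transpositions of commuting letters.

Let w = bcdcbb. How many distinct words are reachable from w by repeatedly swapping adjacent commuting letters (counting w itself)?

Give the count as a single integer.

6

piece 0:b — minimal
piece 1:c — minimal
piece 2:d rests on {0:b, 1:c}
piece 3:c rests on {2:d}
piece 4:b rests on {2:d}
piece 5:b rests on {4:b}
minimal pieces: {0:b, 1:c}
ways to finish when only these pieces remain (= sum over removing one remaining piece with nothing left below it):
  1 left: {3}→1  {5}→1
  2 left: {3,5}→2  {4,5}→1
  3 left: {3,4,5}→3
  4 left: {2,3,4,5}→3
  placing 0:b first → 3 extensions
  placing 1:c first → 3 extensions
total linear extensions = 6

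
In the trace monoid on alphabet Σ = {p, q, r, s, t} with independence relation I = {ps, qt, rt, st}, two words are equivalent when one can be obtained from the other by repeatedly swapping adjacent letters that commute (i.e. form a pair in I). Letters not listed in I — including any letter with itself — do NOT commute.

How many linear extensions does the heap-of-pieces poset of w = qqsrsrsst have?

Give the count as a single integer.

0(q) covers ∅
1(q) covers 0:q
2(s) covers 1:q
3(r) covers 2:s
4(s) covers 3:r
5(r) covers 4:s
6(s) covers 5:r
7(s) covers 6:s
8(t) covers ∅
floor of heap: 0:q, 8:t
completions by unplaced set U, small U first (add the entries for U minus each lowest piece of U):
  |U|=1: {7}:1  {8}:1
  |U|=2: {6,7}:1  {7,8}:2
  |U|=3: {5,6,7}:1  {6,7,8}:3
  |U|=4: {4,5,6,7}:1  {5,6,7,8}:4
  |U|=5: {3,4,5,6,7}:1  {4,5,6,7,8}:5
  |U|=6: {2,3,4,5,6,7}:1  {3,4,5,6,7,8}:6
  |U|=7: {1,2,3,4,5,6,7}:1  {2,3,4,5,6,7,8}:7
  start at 0(q): 8
  start at 8(t): 1
sum over floor = 9

9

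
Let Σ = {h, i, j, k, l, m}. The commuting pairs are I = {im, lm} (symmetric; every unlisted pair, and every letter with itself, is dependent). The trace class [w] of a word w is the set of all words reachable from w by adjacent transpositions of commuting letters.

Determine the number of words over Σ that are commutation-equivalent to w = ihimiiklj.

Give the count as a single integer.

4

#0=i has no predecessor
#1=h depends on [0:i]
#2=i depends on [1:h]
#3=m depends on [1:h]
#4=i depends on [2:i]
#5=i depends on [4:i]
#6=k depends on [3:m, 5:i]
#7=l depends on [6:k]
#8=j depends on [7:l]
sources: [0:i]
N(rest) = Σ N(rest − s) over sources s of rest; N(one piece) = 1:
  size 1 → [8]=1
  size 2 → [7,8]=1
  size 3 → [6,7,8]=1
  size 4 → [3,6,7,8]=1  [5,6,7,8]=1
  size 5 → [3,5,6,7,8]=2  [4,5,6,7,8]=1
  size 6 → [2,4,5,6,7,8]=1  [3,4,5,6,7,8]=3
  size 7 → [2,3,4,5,6,7,8]=4
  first=0(i) contributes 4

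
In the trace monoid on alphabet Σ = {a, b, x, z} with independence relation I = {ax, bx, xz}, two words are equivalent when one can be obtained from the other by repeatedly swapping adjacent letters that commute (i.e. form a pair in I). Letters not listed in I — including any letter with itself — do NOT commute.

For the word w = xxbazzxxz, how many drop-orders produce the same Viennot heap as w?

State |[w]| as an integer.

126

#0=x has no predecessor
#1=x depends on [0:x]
#2=b has no predecessor
#3=a depends on [2:b]
#4=z depends on [3:a]
#5=z depends on [4:z]
#6=x depends on [1:x]
#7=x depends on [6:x]
#8=z depends on [5:z]
sources: [0:x, 2:b]
N(rest) = Σ N(rest − s) over sources s of rest; N(one piece) = 1:
  size 1 → [7]=1  [8]=1
  size 2 → [5,8]=1  [6,7]=1  [7,8]=2
  size 3 → [1,6,7]=1  [4,5,8]=1  [5,7,8]=3  [6,7,8]=3
  size 4 → [0,1,6,7]=1  [1,6,7,8]=4  [3,4,5,8]=1  [4,5,7,8]=4  [5,6,7,8]=6
  size 5 → [0,1,6,7,8]=5  [1,5,6,7,8]=10  [2,3,4,5,8]=1  [3,4,5,7,8]=5  [4,5,6,7,8]=10
  size 6 → [0,1,5,6,7,8]=15  [1,4,5,6,7,8]=20  [2,3,4,5,7,8]=6  [3,4,5,6,7,8]=15
  size 7 → [0,1,4,5,6,7,8]=35  [1,3,4,5,6,7,8]=35  [2,3,4,5,6,7,8]=21
  first=0(x) contributes 56
  first=2(b) contributes 70
|[w]| = 126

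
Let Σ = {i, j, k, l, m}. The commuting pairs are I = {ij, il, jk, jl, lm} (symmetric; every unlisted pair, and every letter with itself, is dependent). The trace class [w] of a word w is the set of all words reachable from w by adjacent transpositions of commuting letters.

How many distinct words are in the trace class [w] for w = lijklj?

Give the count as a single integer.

piece 0:l — minimal
piece 1:i — minimal
piece 2:j — minimal
piece 3:k rests on {0:l, 1:i}
piece 4:l rests on {3:k}
piece 5:j rests on {2:j}
minimal pieces: {0:l, 1:i, 2:j}
ways to finish when only these pieces remain (= sum over removing one remaining piece with nothing left below it):
  1 left: {4}→1  {5}→1
  2 left: {2,5}→1  {3,4}→1  {4,5}→2
  3 left: {0,3,4}→1  {1,3,4}→1  {2,4,5}→3  {3,4,5}→3
  4 left: {0,1,3,4}→2  {0,3,4,5}→4  {1,3,4,5}→4  {2,3,4,5}→6
  placing 0:l first → 10 extensions
  placing 1:i first → 10 extensions
  placing 2:j first → 10 extensions
total linear extensions = 30

30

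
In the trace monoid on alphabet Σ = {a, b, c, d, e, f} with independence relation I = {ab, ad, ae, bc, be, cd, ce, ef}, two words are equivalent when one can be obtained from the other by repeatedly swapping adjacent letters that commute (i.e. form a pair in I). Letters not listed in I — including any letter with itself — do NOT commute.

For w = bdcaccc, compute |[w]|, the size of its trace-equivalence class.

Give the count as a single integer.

#0=b has no predecessor
#1=d depends on [0:b]
#2=c has no predecessor
#3=a depends on [2:c]
#4=c depends on [3:a]
#5=c depends on [4:c]
#6=c depends on [5:c]
sources: [0:b, 2:c]
N(rest) = Σ N(rest − s) over sources s of rest; N(one piece) = 1:
  size 1 → [1]=1  [6]=1
  size 2 → [0,1]=1  [1,6]=2  [5,6]=1
  size 3 → [0,1,6]=3  [1,5,6]=3  [4,5,6]=1
  size 4 → [0,1,5,6]=6  [1,4,5,6]=4  [3,4,5,6]=1
  size 5 → [0,1,4,5,6]=10  [1,3,4,5,6]=5  [2,3,4,5,6]=1
  first=0(b) contributes 6
  first=2(c) contributes 15
|[w]| = 21

21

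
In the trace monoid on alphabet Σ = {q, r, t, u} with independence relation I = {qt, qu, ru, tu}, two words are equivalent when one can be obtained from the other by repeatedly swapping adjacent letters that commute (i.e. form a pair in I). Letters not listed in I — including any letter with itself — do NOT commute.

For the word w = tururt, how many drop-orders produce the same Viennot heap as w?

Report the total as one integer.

15

drop 0:t onto floor
drop 1:u onto floor
drop 2:r onto {0:t}
drop 3:u onto {1:u}
drop 4:r onto {2:r}
drop 5:t onto {4:r}
ground layer = {0:t, 1:u}
drop-orders for the pieces not yet dropped (sum over which currently-grounded one goes next):
  1 to go: {3} 1  {5} 1
  2 to go: {1,3} 1  {3,5} 2  {4,5} 1
  3 to go: {1,3,5} 3  {2,4,5} 1  {3,4,5} 3
  4 to go: {0,2,4,5} 1  {1,3,4,5} 6  {2,3,4,5} 4
  if 0:t drops first: 10 orders
  if 1:u drops first: 5 orders
heap linearizations: 15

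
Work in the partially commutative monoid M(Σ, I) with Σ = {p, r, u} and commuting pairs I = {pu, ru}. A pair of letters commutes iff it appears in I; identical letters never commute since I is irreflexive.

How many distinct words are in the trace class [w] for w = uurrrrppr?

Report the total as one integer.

36

piece 0:u — minimal
piece 1:u rests on {0:u}
piece 2:r — minimal
piece 3:r rests on {2:r}
piece 4:r rests on {3:r}
piece 5:r rests on {4:r}
piece 6:p rests on {5:r}
piece 7:p rests on {6:p}
piece 8:r rests on {7:p}
minimal pieces: {0:u, 2:r}
ways to finish when only these pieces remain (= sum over removing one remaining piece with nothing left below it):
  1 left: {1}→1  {8}→1
  2 left: {0,1}→1  {1,8}→2  {7,8}→1
  3 left: {0,1,8}→3  {1,7,8}→3  {6,7,8}→1
  4 left: {0,1,7,8}→6  {1,6,7,8}→4  {5,6,7,8}→1
  5 left: {0,1,6,7,8}→10  {1,5,6,7,8}→5  {4,5,6,7,8}→1
  6 left: {0,1,5,6,7,8}→15  {1,4,5,6,7,8}→6  {3,4,5,6,7,8}→1
  7 left: {0,1,4,5,6,7,8}→21  {1,3,4,5,6,7,8}→7  {2,3,4,5,6,7,8}→1
  placing 0:u first → 8 extensions
  placing 2:r first → 28 extensions
total linear extensions = 36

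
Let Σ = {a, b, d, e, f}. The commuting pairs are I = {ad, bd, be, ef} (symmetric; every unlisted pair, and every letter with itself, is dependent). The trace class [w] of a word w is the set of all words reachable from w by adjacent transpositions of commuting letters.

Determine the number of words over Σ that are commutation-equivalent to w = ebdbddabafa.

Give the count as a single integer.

0(e) covers ∅
1(b) covers ∅
2(d) covers 0:e
3(b) covers 1:b
4(d) covers 2:d
5(d) covers 4:d
6(a) covers 0:e, 3:b
7(b) covers 6:a
8(a) covers 7:b
9(f) covers 5:d, 8:a
10(a) covers 9:f
floor of heap: 0:e, 1:b
completions by unplaced set U, small U first (add the entries for U minus each lowest piece of U):
  |U|=1: {10}:1
  |U|=2: {9,10}:1
  |U|=3: {5,9,10}:1  {8,9,10}:1
  |U|=4: {4,5,9,10}:1  {5,8,9,10}:2  {7,8,9,10}:1
  |U|=5: {2,4,5,9,10}:1  {4,5,8,9,10}:3  {5,7,8,9,10}:3  {6,7,8,9,10}:1
  |U|=6: {2,4,5,8,9,10}:4  {3,6,7,8,9,10}:1  {4,5,7,8,9,10}:6  {5,6,7,8,9,10}:4
  |U|=7: {1,3,6,7,8,9,10}:1  {2,4,5,7,8,9,10}:10  {3,5,6,7,8,9,10}:5  {4,5,6,7,8,9,10}:10
  |U|=8: {1,3,5,6,7,8,9,10}:6  {2,4,5,6,7,8,9,10}:20  {3,4,5,6,7,8,9,10}:15
  |U|=9: {0,2,4,5,6,7,8,9,10}:20  {1,3,4,5,6,7,8,9,10}:21  {2,3,4,5,6,7,8,9,10}:35
  start at 0(e): 56
  start at 1(b): 55
sum over floor = 111

111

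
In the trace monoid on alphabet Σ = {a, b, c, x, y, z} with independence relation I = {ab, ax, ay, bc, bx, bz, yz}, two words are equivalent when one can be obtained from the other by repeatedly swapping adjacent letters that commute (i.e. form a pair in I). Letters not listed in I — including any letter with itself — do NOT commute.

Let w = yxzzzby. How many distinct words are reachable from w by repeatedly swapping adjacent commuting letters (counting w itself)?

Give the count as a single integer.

0(y) covers ∅
1(x) covers 0:y
2(z) covers 1:x
3(z) covers 2:z
4(z) covers 3:z
5(b) covers 0:y
6(y) covers 1:x, 5:b
floor of heap: 0:y
completions by unplaced set U, small U first (add the entries for U minus each lowest piece of U):
  |U|=1: {4}:1  {6}:1
  |U|=2: {3,4}:1  {4,6}:2  {5,6}:1
  |U|=3: {2,3,4}:1  {3,4,6}:3  {4,5,6}:3
  |U|=4: {2,3,4,6}:4  {3,4,5,6}:6
  |U|=5: {1,2,3,4,6}:4  {2,3,4,5,6}:10
  start at 0(y): 14

14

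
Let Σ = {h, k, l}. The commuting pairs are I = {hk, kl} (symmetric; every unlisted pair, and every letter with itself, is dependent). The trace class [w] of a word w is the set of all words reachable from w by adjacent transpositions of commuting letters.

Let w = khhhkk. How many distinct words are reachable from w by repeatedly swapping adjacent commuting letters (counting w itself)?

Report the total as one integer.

drop 0:k onto floor
drop 1:h onto floor
drop 2:h onto {1:h}
drop 3:h onto {2:h}
drop 4:k onto {0:k}
drop 5:k onto {4:k}
ground layer = {0:k, 1:h}
drop-orders for the pieces not yet dropped (sum over which currently-grounded one goes next):
  1 to go: {3} 1  {5} 1
  2 to go: {2,3} 1  {3,5} 2  {4,5} 1
  3 to go: {0,4,5} 1  {1,2,3} 1  {2,3,5} 3  {3,4,5} 3
  4 to go: {0,3,4,5} 4  {1,2,3,5} 4  {2,3,4,5} 6
  if 0:k drops first: 10 orders
  if 1:h drops first: 10 orders
heap linearizations: 20

20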